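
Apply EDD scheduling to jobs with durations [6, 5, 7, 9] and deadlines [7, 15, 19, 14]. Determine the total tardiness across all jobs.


Sort by due date (EDD order): [(6, 7), (9, 14), (5, 15), (7, 19)]
Compute completion times and tardiness:
  Job 1: p=6, d=7, C=6, tardiness=max(0,6-7)=0
  Job 2: p=9, d=14, C=15, tardiness=max(0,15-14)=1
  Job 3: p=5, d=15, C=20, tardiness=max(0,20-15)=5
  Job 4: p=7, d=19, C=27, tardiness=max(0,27-19)=8
Total tardiness = 14

14


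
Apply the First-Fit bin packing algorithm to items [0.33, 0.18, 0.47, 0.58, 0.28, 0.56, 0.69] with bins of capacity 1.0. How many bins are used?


Place items sequentially using First-Fit:
  Item 0.33 -> new Bin 1
  Item 0.18 -> Bin 1 (now 0.51)
  Item 0.47 -> Bin 1 (now 0.98)
  Item 0.58 -> new Bin 2
  Item 0.28 -> Bin 2 (now 0.86)
  Item 0.56 -> new Bin 3
  Item 0.69 -> new Bin 4
Total bins used = 4

4


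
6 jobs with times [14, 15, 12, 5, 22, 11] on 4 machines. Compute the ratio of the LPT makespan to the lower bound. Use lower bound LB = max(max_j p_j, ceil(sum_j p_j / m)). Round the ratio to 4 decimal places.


LPT order: [22, 15, 14, 12, 11, 5]
Machine loads after assignment: [22, 15, 19, 23]
LPT makespan = 23
Lower bound = max(max_job, ceil(total/4)) = max(22, 20) = 22
Ratio = 23 / 22 = 1.0455

1.0455


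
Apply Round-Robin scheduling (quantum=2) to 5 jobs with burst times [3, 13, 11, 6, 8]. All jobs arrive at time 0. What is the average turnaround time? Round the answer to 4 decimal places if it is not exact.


Time quantum = 2
Execution trace:
  J1 runs 2 units, time = 2
  J2 runs 2 units, time = 4
  J3 runs 2 units, time = 6
  J4 runs 2 units, time = 8
  J5 runs 2 units, time = 10
  J1 runs 1 units, time = 11
  J2 runs 2 units, time = 13
  J3 runs 2 units, time = 15
  J4 runs 2 units, time = 17
  J5 runs 2 units, time = 19
  J2 runs 2 units, time = 21
  J3 runs 2 units, time = 23
  J4 runs 2 units, time = 25
  J5 runs 2 units, time = 27
  J2 runs 2 units, time = 29
  J3 runs 2 units, time = 31
  J5 runs 2 units, time = 33
  J2 runs 2 units, time = 35
  J3 runs 2 units, time = 37
  J2 runs 2 units, time = 39
  J3 runs 1 units, time = 40
  J2 runs 1 units, time = 41
Finish times: [11, 41, 40, 25, 33]
Average turnaround = 150/5 = 30.0

30.0


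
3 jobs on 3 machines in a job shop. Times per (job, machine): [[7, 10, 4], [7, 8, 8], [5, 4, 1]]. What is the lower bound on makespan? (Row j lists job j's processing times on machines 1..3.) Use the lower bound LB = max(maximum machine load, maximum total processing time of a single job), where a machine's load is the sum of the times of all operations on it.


Machine loads:
  Machine 1: 7 + 7 + 5 = 19
  Machine 2: 10 + 8 + 4 = 22
  Machine 3: 4 + 8 + 1 = 13
Max machine load = 22
Job totals:
  Job 1: 21
  Job 2: 23
  Job 3: 10
Max job total = 23
Lower bound = max(22, 23) = 23

23


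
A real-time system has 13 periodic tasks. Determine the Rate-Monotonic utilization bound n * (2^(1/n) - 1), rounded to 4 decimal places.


Compute 2^(1/13) = 1.0547660765
Subtract 1: 1.0547660765 - 1 = 0.0547660765
Multiply by n: 13 * 0.0547660765 = 0.7119589945
Round to 4 dp: 0.7120

0.7120


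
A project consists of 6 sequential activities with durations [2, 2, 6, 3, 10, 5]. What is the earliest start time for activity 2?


Activity 2 starts after activities 1 through 1 complete.
Predecessor durations: [2]
ES = 2 = 2

2


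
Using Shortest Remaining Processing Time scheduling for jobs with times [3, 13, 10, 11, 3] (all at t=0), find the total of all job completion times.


Since all jobs arrive at t=0, SRPT equals SPT ordering.
SPT order: [3, 3, 10, 11, 13]
Completion times:
  Job 1: p=3, C=3
  Job 2: p=3, C=6
  Job 3: p=10, C=16
  Job 4: p=11, C=27
  Job 5: p=13, C=40
Total completion time = 3 + 6 + 16 + 27 + 40 = 92

92


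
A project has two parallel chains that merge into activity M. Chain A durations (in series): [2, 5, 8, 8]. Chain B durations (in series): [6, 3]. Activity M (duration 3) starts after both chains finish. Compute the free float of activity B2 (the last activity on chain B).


ES(B2) = sum of predecessors on chain B = 6
EF(B2) = ES + duration = 6 + 3 = 9
Successor of B2 is M. ES(M) = max(sum(A), sum(B)) = max(23, 9) = 23
Free float = ES(successor) - EF(current) = 23 - 9 = 14

14


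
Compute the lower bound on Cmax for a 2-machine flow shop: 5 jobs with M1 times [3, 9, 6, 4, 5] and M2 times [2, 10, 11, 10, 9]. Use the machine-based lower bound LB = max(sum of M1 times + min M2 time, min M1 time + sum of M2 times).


LB1 = sum(M1 times) + min(M2 times) = 27 + 2 = 29
LB2 = min(M1 times) + sum(M2 times) = 3 + 42 = 45
Lower bound = max(LB1, LB2) = max(29, 45) = 45

45


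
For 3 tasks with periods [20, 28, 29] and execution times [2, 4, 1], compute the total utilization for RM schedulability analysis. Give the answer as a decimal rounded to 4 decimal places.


Compute individual utilizations (exact fractions):
  Task 1: C/T = 2/20 = 1/10 (approx. 0.1)
  Task 2: C/T = 4/28 = 1/7 (approx. 0.1429)
  Task 3: C/T = 1/29 (approx. 0.0345)
Total utilization U = 1/10 + 1/7 + 1/29 = 563/2030
Rounded to 4 decimal places: U = 0.2773
RM (Liu & Layland) bound for 3 tasks = 0.779763; compare with U = 563/2030 (approx. 0.277340)
U <= bound, so schedulable by RM sufficient condition.

0.2773


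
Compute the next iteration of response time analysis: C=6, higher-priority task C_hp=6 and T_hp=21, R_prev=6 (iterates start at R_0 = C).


R_next = C + ceil(R_prev / T_hp) * C_hp
ceil(6 / 21) = ceil(0.2857) = 1
Interference = 1 * 6 = 6
R_next = 6 + 6 = 12

12


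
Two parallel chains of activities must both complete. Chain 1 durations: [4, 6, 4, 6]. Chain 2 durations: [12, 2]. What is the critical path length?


Path A total = 4 + 6 + 4 + 6 = 20
Path B total = 12 + 2 = 14
Critical path = longest path = max(20, 14) = 20

20


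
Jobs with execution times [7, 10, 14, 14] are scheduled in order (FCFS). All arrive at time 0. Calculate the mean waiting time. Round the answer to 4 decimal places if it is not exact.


FCFS order (as given): [7, 10, 14, 14]
Waiting times:
  Job 1: wait = 0
  Job 2: wait = 7
  Job 3: wait = 17
  Job 4: wait = 31
Sum of waiting times = 55
Average waiting time = 55/4 = 13.75

13.75


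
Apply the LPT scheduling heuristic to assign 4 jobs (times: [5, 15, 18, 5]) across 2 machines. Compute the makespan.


Sort jobs in decreasing order (LPT): [18, 15, 5, 5]
Assign each job to the least loaded machine:
  Machine 1: jobs [18, 5], load = 23
  Machine 2: jobs [15, 5], load = 20
Makespan = max load = 23

23


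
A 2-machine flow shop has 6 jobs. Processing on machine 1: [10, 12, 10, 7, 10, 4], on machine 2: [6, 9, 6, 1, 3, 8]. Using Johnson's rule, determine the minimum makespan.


Apply Johnson's rule:
  Group 1 (a <= b): [(6, 4, 8)]
  Group 2 (a > b): [(2, 12, 9), (1, 10, 6), (3, 10, 6), (5, 10, 3), (4, 7, 1)]
Optimal job order: [6, 2, 1, 3, 5, 4]
Schedule:
  Job 6: M1 done at 4, M2 done at 12
  Job 2: M1 done at 16, M2 done at 25
  Job 1: M1 done at 26, M2 done at 32
  Job 3: M1 done at 36, M2 done at 42
  Job 5: M1 done at 46, M2 done at 49
  Job 4: M1 done at 53, M2 done at 54
Makespan = 54

54


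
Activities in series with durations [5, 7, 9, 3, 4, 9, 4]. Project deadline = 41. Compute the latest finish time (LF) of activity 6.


LF(activity 6) = deadline - sum of successor durations
Successors: activities 7 through 7 with durations [4]
Sum of successor durations = 4
LF = 41 - 4 = 37

37


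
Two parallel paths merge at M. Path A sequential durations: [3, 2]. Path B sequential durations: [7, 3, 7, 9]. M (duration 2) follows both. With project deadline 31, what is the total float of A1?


Forward pass: ES(A1) = sum of predecessors on chain A = 0
EF = ES + duration = 0 + 3 = 3
Backward pass: LF(M) = deadline = 31; LS(M) = 31 - 2 = 29
LF(A1) = LS(M) - sum(successors on chain A) = 29 - 2 = 27
LS = LF - duration = 27 - 3 = 24
Total float = LS - ES = 24 - 0 = 24

24


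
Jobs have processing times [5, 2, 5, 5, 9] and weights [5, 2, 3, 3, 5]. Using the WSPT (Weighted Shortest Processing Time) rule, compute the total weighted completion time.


Compute p/w ratios and sort ascending (WSPT): [(5, 5), (2, 2), (5, 3), (5, 3), (9, 5)]
Compute weighted completion times:
  Job (p=5,w=5): C=5, w*C=5*5=25
  Job (p=2,w=2): C=7, w*C=2*7=14
  Job (p=5,w=3): C=12, w*C=3*12=36
  Job (p=5,w=3): C=17, w*C=3*17=51
  Job (p=9,w=5): C=26, w*C=5*26=130
Total weighted completion time = 256

256


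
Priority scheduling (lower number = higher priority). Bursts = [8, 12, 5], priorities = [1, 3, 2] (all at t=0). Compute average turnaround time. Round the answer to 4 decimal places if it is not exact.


Sort by priority (ascending = highest first):
Order: [(1, 8), (2, 5), (3, 12)]
Completion times:
  Priority 1, burst=8, C=8
  Priority 2, burst=5, C=13
  Priority 3, burst=12, C=25
Average turnaround = 46/3 = 15.3333

15.3333


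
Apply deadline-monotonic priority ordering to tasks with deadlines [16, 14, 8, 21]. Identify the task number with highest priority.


Sort tasks by relative deadline (ascending):
  Task 3: deadline = 8
  Task 2: deadline = 14
  Task 1: deadline = 16
  Task 4: deadline = 21
Priority order (highest first): [3, 2, 1, 4]
Highest priority task = 3

3


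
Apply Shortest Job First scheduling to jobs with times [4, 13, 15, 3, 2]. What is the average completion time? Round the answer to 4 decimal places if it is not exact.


SJF order (ascending): [2, 3, 4, 13, 15]
Completion times:
  Job 1: burst=2, C=2
  Job 2: burst=3, C=5
  Job 3: burst=4, C=9
  Job 4: burst=13, C=22
  Job 5: burst=15, C=37
Average completion = 75/5 = 15.0

15.0


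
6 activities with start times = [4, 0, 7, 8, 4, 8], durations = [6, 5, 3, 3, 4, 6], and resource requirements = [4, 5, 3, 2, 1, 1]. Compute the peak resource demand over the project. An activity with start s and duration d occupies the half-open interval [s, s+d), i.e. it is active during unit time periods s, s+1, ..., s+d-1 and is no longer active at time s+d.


Each activity i is active on [start_i, start_i + duration_i).
Compute total resource usage per time slot:
  t=0: active resources = [5], total = 5
  t=1: active resources = [5], total = 5
  t=2: active resources = [5], total = 5
  t=3: active resources = [5], total = 5
  t=4: active resources = [4, 5, 1], total = 10
  t=5: active resources = [4, 1], total = 5
  t=6: active resources = [4, 1], total = 5
  t=7: active resources = [4, 3, 1], total = 8
  t=8: active resources = [4, 3, 2, 1], total = 10
  t=9: active resources = [4, 3, 2, 1], total = 10
  t=10: active resources = [2, 1], total = 3
  t=11: active resources = [1], total = 1
  t=12: active resources = [1], total = 1
  t=13: active resources = [1], total = 1
Peak resource demand = 10

10


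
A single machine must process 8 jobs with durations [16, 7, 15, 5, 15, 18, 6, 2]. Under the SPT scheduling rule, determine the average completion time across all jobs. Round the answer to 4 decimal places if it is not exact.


Sort jobs by processing time (SPT order): [2, 5, 6, 7, 15, 15, 16, 18]
Compute completion times sequentially:
  Job 1: processing = 2, completes at 2
  Job 2: processing = 5, completes at 7
  Job 3: processing = 6, completes at 13
  Job 4: processing = 7, completes at 20
  Job 5: processing = 15, completes at 35
  Job 6: processing = 15, completes at 50
  Job 7: processing = 16, completes at 66
  Job 8: processing = 18, completes at 84
Sum of completion times = 277
Average completion time = 277/8 = 34.625

34.625


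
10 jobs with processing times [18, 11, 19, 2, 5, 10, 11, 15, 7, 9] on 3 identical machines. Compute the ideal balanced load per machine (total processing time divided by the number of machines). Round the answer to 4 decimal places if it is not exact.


Total processing time = 18 + 11 + 19 + 2 + 5 + 10 + 11 + 15 + 7 + 9 = 107
Number of machines = 3
Ideal balanced load = 107 / 3 = 35.6667

35.6667


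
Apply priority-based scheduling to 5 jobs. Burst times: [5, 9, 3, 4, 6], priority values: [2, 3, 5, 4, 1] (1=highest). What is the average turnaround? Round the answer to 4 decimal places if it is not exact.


Sort by priority (ascending = highest first):
Order: [(1, 6), (2, 5), (3, 9), (4, 4), (5, 3)]
Completion times:
  Priority 1, burst=6, C=6
  Priority 2, burst=5, C=11
  Priority 3, burst=9, C=20
  Priority 4, burst=4, C=24
  Priority 5, burst=3, C=27
Average turnaround = 88/5 = 17.6

17.6


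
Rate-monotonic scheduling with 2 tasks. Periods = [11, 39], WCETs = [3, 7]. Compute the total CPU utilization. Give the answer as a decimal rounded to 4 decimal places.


Compute individual utilizations (exact fractions):
  Task 1: C/T = 3/11 (approx. 0.2727)
  Task 2: C/T = 7/39 (approx. 0.1795)
Total utilization U = 3/11 + 7/39 = 194/429
Rounded to 4 decimal places: U = 0.4522
RM (Liu & Layland) bound for 2 tasks = 0.828427; compare with U = 194/429 (approx. 0.452214)
U <= bound, so schedulable by RM sufficient condition.

0.4522


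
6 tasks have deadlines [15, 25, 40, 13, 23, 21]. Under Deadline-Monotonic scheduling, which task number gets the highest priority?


Sort tasks by relative deadline (ascending):
  Task 4: deadline = 13
  Task 1: deadline = 15
  Task 6: deadline = 21
  Task 5: deadline = 23
  Task 2: deadline = 25
  Task 3: deadline = 40
Priority order (highest first): [4, 1, 6, 5, 2, 3]
Highest priority task = 4

4


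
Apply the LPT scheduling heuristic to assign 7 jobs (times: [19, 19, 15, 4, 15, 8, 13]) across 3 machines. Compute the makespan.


Sort jobs in decreasing order (LPT): [19, 19, 15, 15, 13, 8, 4]
Assign each job to the least loaded machine:
  Machine 1: jobs [19, 13], load = 32
  Machine 2: jobs [19, 8, 4], load = 31
  Machine 3: jobs [15, 15], load = 30
Makespan = max load = 32

32


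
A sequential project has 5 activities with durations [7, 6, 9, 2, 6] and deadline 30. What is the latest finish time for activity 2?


LF(activity 2) = deadline - sum of successor durations
Successors: activities 3 through 5 with durations [9, 2, 6]
Sum of successor durations = 17
LF = 30 - 17 = 13

13


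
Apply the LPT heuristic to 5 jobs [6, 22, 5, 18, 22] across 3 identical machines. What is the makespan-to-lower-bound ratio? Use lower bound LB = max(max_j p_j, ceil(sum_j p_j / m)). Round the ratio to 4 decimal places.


LPT order: [22, 22, 18, 6, 5]
Machine loads after assignment: [27, 22, 24]
LPT makespan = 27
Lower bound = max(max_job, ceil(total/3)) = max(22, 25) = 25
Ratio = 27 / 25 = 1.08

1.08


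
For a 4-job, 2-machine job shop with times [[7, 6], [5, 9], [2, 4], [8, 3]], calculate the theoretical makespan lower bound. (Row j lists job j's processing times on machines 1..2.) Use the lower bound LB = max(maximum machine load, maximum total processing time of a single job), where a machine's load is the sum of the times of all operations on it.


Machine loads:
  Machine 1: 7 + 5 + 2 + 8 = 22
  Machine 2: 6 + 9 + 4 + 3 = 22
Max machine load = 22
Job totals:
  Job 1: 13
  Job 2: 14
  Job 3: 6
  Job 4: 11
Max job total = 14
Lower bound = max(22, 14) = 22

22


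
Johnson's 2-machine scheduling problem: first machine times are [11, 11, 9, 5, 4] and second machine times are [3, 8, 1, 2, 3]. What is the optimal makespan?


Apply Johnson's rule:
  Group 1 (a <= b): []
  Group 2 (a > b): [(2, 11, 8), (1, 11, 3), (5, 4, 3), (4, 5, 2), (3, 9, 1)]
Optimal job order: [2, 1, 5, 4, 3]
Schedule:
  Job 2: M1 done at 11, M2 done at 19
  Job 1: M1 done at 22, M2 done at 25
  Job 5: M1 done at 26, M2 done at 29
  Job 4: M1 done at 31, M2 done at 33
  Job 3: M1 done at 40, M2 done at 41
Makespan = 41

41


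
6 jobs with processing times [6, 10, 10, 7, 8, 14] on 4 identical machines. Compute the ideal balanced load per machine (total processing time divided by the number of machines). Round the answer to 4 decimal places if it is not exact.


Total processing time = 6 + 10 + 10 + 7 + 8 + 14 = 55
Number of machines = 4
Ideal balanced load = 55 / 4 = 13.75

13.75


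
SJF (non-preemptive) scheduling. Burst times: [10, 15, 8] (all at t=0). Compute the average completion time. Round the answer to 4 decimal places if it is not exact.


SJF order (ascending): [8, 10, 15]
Completion times:
  Job 1: burst=8, C=8
  Job 2: burst=10, C=18
  Job 3: burst=15, C=33
Average completion = 59/3 = 19.6667

19.6667


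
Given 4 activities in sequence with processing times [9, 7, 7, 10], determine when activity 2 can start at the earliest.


Activity 2 starts after activities 1 through 1 complete.
Predecessor durations: [9]
ES = 9 = 9

9


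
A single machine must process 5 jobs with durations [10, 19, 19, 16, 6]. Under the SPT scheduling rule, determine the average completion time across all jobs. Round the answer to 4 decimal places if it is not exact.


Sort jobs by processing time (SPT order): [6, 10, 16, 19, 19]
Compute completion times sequentially:
  Job 1: processing = 6, completes at 6
  Job 2: processing = 10, completes at 16
  Job 3: processing = 16, completes at 32
  Job 4: processing = 19, completes at 51
  Job 5: processing = 19, completes at 70
Sum of completion times = 175
Average completion time = 175/5 = 35.0

35.0


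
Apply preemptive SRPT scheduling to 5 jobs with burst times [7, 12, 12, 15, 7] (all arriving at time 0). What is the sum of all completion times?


Since all jobs arrive at t=0, SRPT equals SPT ordering.
SPT order: [7, 7, 12, 12, 15]
Completion times:
  Job 1: p=7, C=7
  Job 2: p=7, C=14
  Job 3: p=12, C=26
  Job 4: p=12, C=38
  Job 5: p=15, C=53
Total completion time = 7 + 14 + 26 + 38 + 53 = 138

138


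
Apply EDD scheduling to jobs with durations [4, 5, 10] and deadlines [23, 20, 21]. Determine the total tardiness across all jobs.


Sort by due date (EDD order): [(5, 20), (10, 21), (4, 23)]
Compute completion times and tardiness:
  Job 1: p=5, d=20, C=5, tardiness=max(0,5-20)=0
  Job 2: p=10, d=21, C=15, tardiness=max(0,15-21)=0
  Job 3: p=4, d=23, C=19, tardiness=max(0,19-23)=0
Total tardiness = 0

0


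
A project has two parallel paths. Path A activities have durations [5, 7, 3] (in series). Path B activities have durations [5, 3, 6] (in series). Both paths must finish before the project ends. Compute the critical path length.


Path A total = 5 + 7 + 3 = 15
Path B total = 5 + 3 + 6 = 14
Critical path = longest path = max(15, 14) = 15

15


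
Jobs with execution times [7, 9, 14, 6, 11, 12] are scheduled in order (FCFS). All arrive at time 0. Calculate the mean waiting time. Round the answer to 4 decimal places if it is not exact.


FCFS order (as given): [7, 9, 14, 6, 11, 12]
Waiting times:
  Job 1: wait = 0
  Job 2: wait = 7
  Job 3: wait = 16
  Job 4: wait = 30
  Job 5: wait = 36
  Job 6: wait = 47
Sum of waiting times = 136
Average waiting time = 136/6 = 22.6667

22.6667


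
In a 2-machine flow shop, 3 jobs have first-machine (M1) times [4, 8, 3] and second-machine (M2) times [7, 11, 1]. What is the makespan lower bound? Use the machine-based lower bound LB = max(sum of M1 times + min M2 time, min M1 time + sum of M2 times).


LB1 = sum(M1 times) + min(M2 times) = 15 + 1 = 16
LB2 = min(M1 times) + sum(M2 times) = 3 + 19 = 22
Lower bound = max(LB1, LB2) = max(16, 22) = 22

22


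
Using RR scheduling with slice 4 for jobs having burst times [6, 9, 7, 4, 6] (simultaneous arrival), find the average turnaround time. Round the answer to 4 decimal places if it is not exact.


Time quantum = 4
Execution trace:
  J1 runs 4 units, time = 4
  J2 runs 4 units, time = 8
  J3 runs 4 units, time = 12
  J4 runs 4 units, time = 16
  J5 runs 4 units, time = 20
  J1 runs 2 units, time = 22
  J2 runs 4 units, time = 26
  J3 runs 3 units, time = 29
  J5 runs 2 units, time = 31
  J2 runs 1 units, time = 32
Finish times: [22, 32, 29, 16, 31]
Average turnaround = 130/5 = 26.0

26.0


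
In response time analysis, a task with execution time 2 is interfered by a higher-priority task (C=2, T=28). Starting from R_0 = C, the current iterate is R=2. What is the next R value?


R_next = C + ceil(R_prev / T_hp) * C_hp
ceil(2 / 28) = ceil(0.0714) = 1
Interference = 1 * 2 = 2
R_next = 2 + 2 = 4

4


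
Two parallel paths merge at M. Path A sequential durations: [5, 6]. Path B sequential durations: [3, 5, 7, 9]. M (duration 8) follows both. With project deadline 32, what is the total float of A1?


Forward pass: ES(A1) = sum of predecessors on chain A = 0
EF = ES + duration = 0 + 5 = 5
Backward pass: LF(M) = deadline = 32; LS(M) = 32 - 8 = 24
LF(A1) = LS(M) - sum(successors on chain A) = 24 - 6 = 18
LS = LF - duration = 18 - 5 = 13
Total float = LS - ES = 13 - 0 = 13

13


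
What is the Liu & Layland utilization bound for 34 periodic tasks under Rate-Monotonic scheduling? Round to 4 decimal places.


Compute 2^(1/34) = 1.0205959096
Subtract 1: 1.0205959096 - 1 = 0.0205959096
Multiply by n: 34 * 0.0205959096 = 0.7002609264
Round to 4 dp: 0.7003

0.7003


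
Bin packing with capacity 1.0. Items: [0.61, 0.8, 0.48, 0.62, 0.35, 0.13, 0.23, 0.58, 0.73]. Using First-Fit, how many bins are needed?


Place items sequentially using First-Fit:
  Item 0.61 -> new Bin 1
  Item 0.8 -> new Bin 2
  Item 0.48 -> new Bin 3
  Item 0.62 -> new Bin 4
  Item 0.35 -> Bin 1 (now 0.96)
  Item 0.13 -> Bin 2 (now 0.93)
  Item 0.23 -> Bin 3 (now 0.71)
  Item 0.58 -> new Bin 5
  Item 0.73 -> new Bin 6
Total bins used = 6

6


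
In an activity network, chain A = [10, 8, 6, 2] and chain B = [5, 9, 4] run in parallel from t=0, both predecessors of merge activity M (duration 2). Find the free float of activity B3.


ES(B3) = sum of predecessors on chain B = 14
EF(B3) = ES + duration = 14 + 4 = 18
Successor of B3 is M. ES(M) = max(sum(A), sum(B)) = max(26, 18) = 26
Free float = ES(successor) - EF(current) = 26 - 18 = 8

8


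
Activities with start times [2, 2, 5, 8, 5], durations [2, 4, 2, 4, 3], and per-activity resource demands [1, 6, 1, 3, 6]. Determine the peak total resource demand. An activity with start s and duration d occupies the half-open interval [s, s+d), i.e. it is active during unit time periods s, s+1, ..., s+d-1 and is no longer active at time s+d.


Each activity i is active on [start_i, start_i + duration_i).
Compute total resource usage per time slot:
  t=0: active resources = [], total = 0
  t=1: active resources = [], total = 0
  t=2: active resources = [1, 6], total = 7
  t=3: active resources = [1, 6], total = 7
  t=4: active resources = [6], total = 6
  t=5: active resources = [6, 1, 6], total = 13
  t=6: active resources = [1, 6], total = 7
  t=7: active resources = [6], total = 6
  t=8: active resources = [3], total = 3
  t=9: active resources = [3], total = 3
  t=10: active resources = [3], total = 3
  t=11: active resources = [3], total = 3
Peak resource demand = 13

13


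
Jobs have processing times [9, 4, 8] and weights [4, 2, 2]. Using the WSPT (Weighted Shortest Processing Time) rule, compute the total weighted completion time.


Compute p/w ratios and sort ascending (WSPT): [(4, 2), (9, 4), (8, 2)]
Compute weighted completion times:
  Job (p=4,w=2): C=4, w*C=2*4=8
  Job (p=9,w=4): C=13, w*C=4*13=52
  Job (p=8,w=2): C=21, w*C=2*21=42
Total weighted completion time = 102

102


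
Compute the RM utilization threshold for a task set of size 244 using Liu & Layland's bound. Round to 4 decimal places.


Compute 2^(1/244) = 1.0028448059
Subtract 1: 1.0028448059 - 1 = 0.0028448059
Multiply by n: 244 * 0.0028448059 = 0.6941326396
Round to 4 dp: 0.6941

0.6941


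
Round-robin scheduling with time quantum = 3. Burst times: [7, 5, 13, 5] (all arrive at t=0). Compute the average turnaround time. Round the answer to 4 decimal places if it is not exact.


Time quantum = 3
Execution trace:
  J1 runs 3 units, time = 3
  J2 runs 3 units, time = 6
  J3 runs 3 units, time = 9
  J4 runs 3 units, time = 12
  J1 runs 3 units, time = 15
  J2 runs 2 units, time = 17
  J3 runs 3 units, time = 20
  J4 runs 2 units, time = 22
  J1 runs 1 units, time = 23
  J3 runs 3 units, time = 26
  J3 runs 3 units, time = 29
  J3 runs 1 units, time = 30
Finish times: [23, 17, 30, 22]
Average turnaround = 92/4 = 23.0

23.0


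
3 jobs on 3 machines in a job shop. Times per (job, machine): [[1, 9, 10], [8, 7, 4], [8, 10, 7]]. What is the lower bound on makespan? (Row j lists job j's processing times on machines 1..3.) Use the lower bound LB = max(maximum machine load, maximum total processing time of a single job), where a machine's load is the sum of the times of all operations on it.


Machine loads:
  Machine 1: 1 + 8 + 8 = 17
  Machine 2: 9 + 7 + 10 = 26
  Machine 3: 10 + 4 + 7 = 21
Max machine load = 26
Job totals:
  Job 1: 20
  Job 2: 19
  Job 3: 25
Max job total = 25
Lower bound = max(26, 25) = 26

26


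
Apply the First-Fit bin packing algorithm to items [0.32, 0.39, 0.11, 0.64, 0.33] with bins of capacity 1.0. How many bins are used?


Place items sequentially using First-Fit:
  Item 0.32 -> new Bin 1
  Item 0.39 -> Bin 1 (now 0.71)
  Item 0.11 -> Bin 1 (now 0.82)
  Item 0.64 -> new Bin 2
  Item 0.33 -> Bin 2 (now 0.97)
Total bins used = 2

2


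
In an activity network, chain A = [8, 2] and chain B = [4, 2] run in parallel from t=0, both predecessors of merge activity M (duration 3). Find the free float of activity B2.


ES(B2) = sum of predecessors on chain B = 4
EF(B2) = ES + duration = 4 + 2 = 6
Successor of B2 is M. ES(M) = max(sum(A), sum(B)) = max(10, 6) = 10
Free float = ES(successor) - EF(current) = 10 - 6 = 4

4


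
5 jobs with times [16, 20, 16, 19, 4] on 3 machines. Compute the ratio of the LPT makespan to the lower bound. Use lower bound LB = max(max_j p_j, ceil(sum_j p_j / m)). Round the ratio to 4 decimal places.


LPT order: [20, 19, 16, 16, 4]
Machine loads after assignment: [20, 23, 32]
LPT makespan = 32
Lower bound = max(max_job, ceil(total/3)) = max(20, 25) = 25
Ratio = 32 / 25 = 1.28

1.28


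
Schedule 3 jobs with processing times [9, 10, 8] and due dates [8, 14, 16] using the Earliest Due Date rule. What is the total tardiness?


Sort by due date (EDD order): [(9, 8), (10, 14), (8, 16)]
Compute completion times and tardiness:
  Job 1: p=9, d=8, C=9, tardiness=max(0,9-8)=1
  Job 2: p=10, d=14, C=19, tardiness=max(0,19-14)=5
  Job 3: p=8, d=16, C=27, tardiness=max(0,27-16)=11
Total tardiness = 17

17


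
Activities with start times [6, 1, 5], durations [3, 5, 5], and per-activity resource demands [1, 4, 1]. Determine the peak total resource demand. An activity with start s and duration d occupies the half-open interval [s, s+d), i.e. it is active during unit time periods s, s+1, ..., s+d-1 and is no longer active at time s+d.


Each activity i is active on [start_i, start_i + duration_i).
Compute total resource usage per time slot:
  t=0: active resources = [], total = 0
  t=1: active resources = [4], total = 4
  t=2: active resources = [4], total = 4
  t=3: active resources = [4], total = 4
  t=4: active resources = [4], total = 4
  t=5: active resources = [4, 1], total = 5
  t=6: active resources = [1, 1], total = 2
  t=7: active resources = [1, 1], total = 2
  t=8: active resources = [1, 1], total = 2
  t=9: active resources = [1], total = 1
Peak resource demand = 5

5


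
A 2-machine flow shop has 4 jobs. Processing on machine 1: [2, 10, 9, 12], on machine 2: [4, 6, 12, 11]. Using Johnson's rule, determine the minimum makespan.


Apply Johnson's rule:
  Group 1 (a <= b): [(1, 2, 4), (3, 9, 12)]
  Group 2 (a > b): [(4, 12, 11), (2, 10, 6)]
Optimal job order: [1, 3, 4, 2]
Schedule:
  Job 1: M1 done at 2, M2 done at 6
  Job 3: M1 done at 11, M2 done at 23
  Job 4: M1 done at 23, M2 done at 34
  Job 2: M1 done at 33, M2 done at 40
Makespan = 40

40


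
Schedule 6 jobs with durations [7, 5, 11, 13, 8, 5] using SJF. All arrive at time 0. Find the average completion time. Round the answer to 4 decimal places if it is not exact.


SJF order (ascending): [5, 5, 7, 8, 11, 13]
Completion times:
  Job 1: burst=5, C=5
  Job 2: burst=5, C=10
  Job 3: burst=7, C=17
  Job 4: burst=8, C=25
  Job 5: burst=11, C=36
  Job 6: burst=13, C=49
Average completion = 142/6 = 23.6667

23.6667


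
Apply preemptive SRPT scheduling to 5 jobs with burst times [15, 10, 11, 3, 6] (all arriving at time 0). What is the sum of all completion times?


Since all jobs arrive at t=0, SRPT equals SPT ordering.
SPT order: [3, 6, 10, 11, 15]
Completion times:
  Job 1: p=3, C=3
  Job 2: p=6, C=9
  Job 3: p=10, C=19
  Job 4: p=11, C=30
  Job 5: p=15, C=45
Total completion time = 3 + 9 + 19 + 30 + 45 = 106

106


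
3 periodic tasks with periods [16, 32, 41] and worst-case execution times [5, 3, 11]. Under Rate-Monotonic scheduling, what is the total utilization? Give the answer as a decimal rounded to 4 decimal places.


Compute individual utilizations (exact fractions):
  Task 1: C/T = 5/16 (approx. 0.3125)
  Task 2: C/T = 3/32 (approx. 0.0938)
  Task 3: C/T = 11/41 (approx. 0.2683)
Total utilization U = 5/16 + 3/32 + 11/41 = 885/1312
Rounded to 4 decimal places: U = 0.6745
RM (Liu & Layland) bound for 3 tasks = 0.779763; compare with U = 885/1312 (approx. 0.674543)
U <= bound, so schedulable by RM sufficient condition.

0.6745


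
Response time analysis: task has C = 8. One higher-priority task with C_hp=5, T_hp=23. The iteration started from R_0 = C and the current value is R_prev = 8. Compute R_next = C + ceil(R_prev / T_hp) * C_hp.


R_next = C + ceil(R_prev / T_hp) * C_hp
ceil(8 / 23) = ceil(0.3478) = 1
Interference = 1 * 5 = 5
R_next = 8 + 5 = 13

13


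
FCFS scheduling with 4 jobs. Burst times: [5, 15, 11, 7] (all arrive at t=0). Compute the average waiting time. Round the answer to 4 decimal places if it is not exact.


FCFS order (as given): [5, 15, 11, 7]
Waiting times:
  Job 1: wait = 0
  Job 2: wait = 5
  Job 3: wait = 20
  Job 4: wait = 31
Sum of waiting times = 56
Average waiting time = 56/4 = 14.0

14.0


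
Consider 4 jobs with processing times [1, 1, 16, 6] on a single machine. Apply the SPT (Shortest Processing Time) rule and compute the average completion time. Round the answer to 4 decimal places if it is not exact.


Sort jobs by processing time (SPT order): [1, 1, 6, 16]
Compute completion times sequentially:
  Job 1: processing = 1, completes at 1
  Job 2: processing = 1, completes at 2
  Job 3: processing = 6, completes at 8
  Job 4: processing = 16, completes at 24
Sum of completion times = 35
Average completion time = 35/4 = 8.75

8.75


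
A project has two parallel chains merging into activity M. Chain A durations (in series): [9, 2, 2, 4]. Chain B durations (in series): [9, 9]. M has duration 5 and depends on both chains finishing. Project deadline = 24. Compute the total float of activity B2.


Forward pass: ES(B2) = sum of predecessors on chain B = 9
EF = ES + duration = 9 + 9 = 18
Backward pass: LF(M) = deadline = 24; LS(M) = 24 - 5 = 19
LF(B2) = LS(M) - sum(successors on chain B) = 19 - 0 = 19
LS = LF - duration = 19 - 9 = 10
Total float = LS - ES = 10 - 9 = 1

1


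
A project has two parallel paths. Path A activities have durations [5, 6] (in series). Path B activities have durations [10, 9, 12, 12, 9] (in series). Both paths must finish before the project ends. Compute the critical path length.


Path A total = 5 + 6 = 11
Path B total = 10 + 9 + 12 + 12 + 9 = 52
Critical path = longest path = max(11, 52) = 52

52


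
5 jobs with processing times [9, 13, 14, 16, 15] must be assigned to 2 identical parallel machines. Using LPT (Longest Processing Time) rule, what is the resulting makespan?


Sort jobs in decreasing order (LPT): [16, 15, 14, 13, 9]
Assign each job to the least loaded machine:
  Machine 1: jobs [16, 13, 9], load = 38
  Machine 2: jobs [15, 14], load = 29
Makespan = max load = 38

38


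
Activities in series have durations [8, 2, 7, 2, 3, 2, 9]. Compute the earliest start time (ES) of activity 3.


Activity 3 starts after activities 1 through 2 complete.
Predecessor durations: [8, 2]
ES = 8 + 2 = 10

10


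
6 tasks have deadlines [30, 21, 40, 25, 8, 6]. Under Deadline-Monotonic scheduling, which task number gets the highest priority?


Sort tasks by relative deadline (ascending):
  Task 6: deadline = 6
  Task 5: deadline = 8
  Task 2: deadline = 21
  Task 4: deadline = 25
  Task 1: deadline = 30
  Task 3: deadline = 40
Priority order (highest first): [6, 5, 2, 4, 1, 3]
Highest priority task = 6

6


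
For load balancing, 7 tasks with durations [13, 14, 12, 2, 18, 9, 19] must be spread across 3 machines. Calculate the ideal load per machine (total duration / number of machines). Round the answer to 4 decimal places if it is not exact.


Total processing time = 13 + 14 + 12 + 2 + 18 + 9 + 19 = 87
Number of machines = 3
Ideal balanced load = 87 / 3 = 29.0

29.0


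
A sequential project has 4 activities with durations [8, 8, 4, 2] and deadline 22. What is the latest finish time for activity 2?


LF(activity 2) = deadline - sum of successor durations
Successors: activities 3 through 4 with durations [4, 2]
Sum of successor durations = 6
LF = 22 - 6 = 16

16


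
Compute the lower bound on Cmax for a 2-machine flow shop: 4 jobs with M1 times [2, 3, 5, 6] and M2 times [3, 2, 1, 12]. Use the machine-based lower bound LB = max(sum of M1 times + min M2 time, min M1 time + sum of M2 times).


LB1 = sum(M1 times) + min(M2 times) = 16 + 1 = 17
LB2 = min(M1 times) + sum(M2 times) = 2 + 18 = 20
Lower bound = max(LB1, LB2) = max(17, 20) = 20

20


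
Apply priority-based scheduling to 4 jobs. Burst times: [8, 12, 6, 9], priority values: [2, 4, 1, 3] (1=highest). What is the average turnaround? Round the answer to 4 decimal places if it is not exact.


Sort by priority (ascending = highest first):
Order: [(1, 6), (2, 8), (3, 9), (4, 12)]
Completion times:
  Priority 1, burst=6, C=6
  Priority 2, burst=8, C=14
  Priority 3, burst=9, C=23
  Priority 4, burst=12, C=35
Average turnaround = 78/4 = 19.5

19.5


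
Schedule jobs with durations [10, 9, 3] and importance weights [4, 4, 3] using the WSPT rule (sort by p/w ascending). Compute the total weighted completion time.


Compute p/w ratios and sort ascending (WSPT): [(3, 3), (9, 4), (10, 4)]
Compute weighted completion times:
  Job (p=3,w=3): C=3, w*C=3*3=9
  Job (p=9,w=4): C=12, w*C=4*12=48
  Job (p=10,w=4): C=22, w*C=4*22=88
Total weighted completion time = 145

145


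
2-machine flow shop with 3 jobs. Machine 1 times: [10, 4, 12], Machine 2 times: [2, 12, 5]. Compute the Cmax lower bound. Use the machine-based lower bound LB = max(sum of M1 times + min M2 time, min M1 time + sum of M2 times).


LB1 = sum(M1 times) + min(M2 times) = 26 + 2 = 28
LB2 = min(M1 times) + sum(M2 times) = 4 + 19 = 23
Lower bound = max(LB1, LB2) = max(28, 23) = 28

28


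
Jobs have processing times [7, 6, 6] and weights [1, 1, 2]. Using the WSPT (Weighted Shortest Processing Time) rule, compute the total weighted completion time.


Compute p/w ratios and sort ascending (WSPT): [(6, 2), (6, 1), (7, 1)]
Compute weighted completion times:
  Job (p=6,w=2): C=6, w*C=2*6=12
  Job (p=6,w=1): C=12, w*C=1*12=12
  Job (p=7,w=1): C=19, w*C=1*19=19
Total weighted completion time = 43

43


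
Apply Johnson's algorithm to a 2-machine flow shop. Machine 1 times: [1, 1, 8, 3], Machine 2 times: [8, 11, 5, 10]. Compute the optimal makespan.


Apply Johnson's rule:
  Group 1 (a <= b): [(1, 1, 8), (2, 1, 11), (4, 3, 10)]
  Group 2 (a > b): [(3, 8, 5)]
Optimal job order: [1, 2, 4, 3]
Schedule:
  Job 1: M1 done at 1, M2 done at 9
  Job 2: M1 done at 2, M2 done at 20
  Job 4: M1 done at 5, M2 done at 30
  Job 3: M1 done at 13, M2 done at 35
Makespan = 35

35


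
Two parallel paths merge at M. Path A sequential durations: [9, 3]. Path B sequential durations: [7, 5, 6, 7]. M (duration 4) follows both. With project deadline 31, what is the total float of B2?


Forward pass: ES(B2) = sum of predecessors on chain B = 7
EF = ES + duration = 7 + 5 = 12
Backward pass: LF(M) = deadline = 31; LS(M) = 31 - 4 = 27
LF(B2) = LS(M) - sum(successors on chain B) = 27 - 13 = 14
LS = LF - duration = 14 - 5 = 9
Total float = LS - ES = 9 - 7 = 2

2


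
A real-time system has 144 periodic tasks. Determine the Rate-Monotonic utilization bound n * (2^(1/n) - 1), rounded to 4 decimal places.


Compute 2^(1/144) = 1.0048251257
Subtract 1: 1.0048251257 - 1 = 0.0048251257
Multiply by n: 144 * 0.0048251257 = 0.6948181008
Round to 4 dp: 0.6948

0.6948


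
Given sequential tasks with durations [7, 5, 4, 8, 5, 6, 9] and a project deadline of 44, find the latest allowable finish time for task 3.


LF(activity 3) = deadline - sum of successor durations
Successors: activities 4 through 7 with durations [8, 5, 6, 9]
Sum of successor durations = 28
LF = 44 - 28 = 16

16


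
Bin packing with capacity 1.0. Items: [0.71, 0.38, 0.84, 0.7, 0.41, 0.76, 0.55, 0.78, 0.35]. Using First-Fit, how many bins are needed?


Place items sequentially using First-Fit:
  Item 0.71 -> new Bin 1
  Item 0.38 -> new Bin 2
  Item 0.84 -> new Bin 3
  Item 0.7 -> new Bin 4
  Item 0.41 -> Bin 2 (now 0.79)
  Item 0.76 -> new Bin 5
  Item 0.55 -> new Bin 6
  Item 0.78 -> new Bin 7
  Item 0.35 -> Bin 6 (now 0.9)
Total bins used = 7

7


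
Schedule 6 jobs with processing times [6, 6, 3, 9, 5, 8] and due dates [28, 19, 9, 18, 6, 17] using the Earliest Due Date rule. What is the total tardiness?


Sort by due date (EDD order): [(5, 6), (3, 9), (8, 17), (9, 18), (6, 19), (6, 28)]
Compute completion times and tardiness:
  Job 1: p=5, d=6, C=5, tardiness=max(0,5-6)=0
  Job 2: p=3, d=9, C=8, tardiness=max(0,8-9)=0
  Job 3: p=8, d=17, C=16, tardiness=max(0,16-17)=0
  Job 4: p=9, d=18, C=25, tardiness=max(0,25-18)=7
  Job 5: p=6, d=19, C=31, tardiness=max(0,31-19)=12
  Job 6: p=6, d=28, C=37, tardiness=max(0,37-28)=9
Total tardiness = 28

28


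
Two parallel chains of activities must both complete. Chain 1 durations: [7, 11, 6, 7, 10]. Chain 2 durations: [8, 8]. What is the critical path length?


Path A total = 7 + 11 + 6 + 7 + 10 = 41
Path B total = 8 + 8 = 16
Critical path = longest path = max(41, 16) = 41

41


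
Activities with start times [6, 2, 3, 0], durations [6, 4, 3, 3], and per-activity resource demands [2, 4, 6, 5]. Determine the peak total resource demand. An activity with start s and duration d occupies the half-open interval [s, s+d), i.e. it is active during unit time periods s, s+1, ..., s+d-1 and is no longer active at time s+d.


Each activity i is active on [start_i, start_i + duration_i).
Compute total resource usage per time slot:
  t=0: active resources = [5], total = 5
  t=1: active resources = [5], total = 5
  t=2: active resources = [4, 5], total = 9
  t=3: active resources = [4, 6], total = 10
  t=4: active resources = [4, 6], total = 10
  t=5: active resources = [4, 6], total = 10
  t=6: active resources = [2], total = 2
  t=7: active resources = [2], total = 2
  t=8: active resources = [2], total = 2
  t=9: active resources = [2], total = 2
  t=10: active resources = [2], total = 2
  t=11: active resources = [2], total = 2
Peak resource demand = 10

10


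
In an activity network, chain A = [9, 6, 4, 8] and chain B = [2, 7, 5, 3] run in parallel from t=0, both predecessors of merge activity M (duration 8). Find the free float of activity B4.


ES(B4) = sum of predecessors on chain B = 14
EF(B4) = ES + duration = 14 + 3 = 17
Successor of B4 is M. ES(M) = max(sum(A), sum(B)) = max(27, 17) = 27
Free float = ES(successor) - EF(current) = 27 - 17 = 10

10


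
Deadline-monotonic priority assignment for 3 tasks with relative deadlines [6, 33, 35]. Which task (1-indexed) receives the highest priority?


Sort tasks by relative deadline (ascending):
  Task 1: deadline = 6
  Task 2: deadline = 33
  Task 3: deadline = 35
Priority order (highest first): [1, 2, 3]
Highest priority task = 1

1


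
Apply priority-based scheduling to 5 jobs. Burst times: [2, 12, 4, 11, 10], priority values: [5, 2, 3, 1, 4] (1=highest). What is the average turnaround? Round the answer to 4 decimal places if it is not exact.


Sort by priority (ascending = highest first):
Order: [(1, 11), (2, 12), (3, 4), (4, 10), (5, 2)]
Completion times:
  Priority 1, burst=11, C=11
  Priority 2, burst=12, C=23
  Priority 3, burst=4, C=27
  Priority 4, burst=10, C=37
  Priority 5, burst=2, C=39
Average turnaround = 137/5 = 27.4

27.4
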